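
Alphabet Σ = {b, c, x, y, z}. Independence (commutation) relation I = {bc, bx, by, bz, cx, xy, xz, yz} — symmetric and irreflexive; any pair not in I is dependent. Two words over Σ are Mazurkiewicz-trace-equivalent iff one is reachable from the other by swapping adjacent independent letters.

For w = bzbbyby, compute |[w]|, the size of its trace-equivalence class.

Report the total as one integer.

0(b) covers ∅
1(z) covers ∅
2(b) covers 0:b
3(b) covers 2:b
4(y) covers ∅
5(b) covers 3:b
6(y) covers 4:y
floor of heap: 0:b, 1:z, 4:y
completions by unplaced set U, small U first (add the entries for U minus each lowest piece of U):
  |U|=1: {1}:1  {5}:1  {6}:1
  |U|=2: {1,5}:2  {1,6}:2  {3,5}:1  {4,6}:1  {5,6}:2
  |U|=3: {1,3,5}:3  {1,4,6}:3  {1,5,6}:6  {2,3,5}:1  {3,5,6}:3  {4,5,6}:3
  |U|=4: {0,2,3,5}:1  {1,2,3,5}:4  {1,3,5,6}:12  {1,4,5,6}:12  {2,3,5,6}:4  {3,4,5,6}:6
  |U|=5: {0,1,2,3,5}:5  {0,2,3,5,6}:5  {1,2,3,5,6}:20  {1,3,4,5,6}:30  {2,3,4,5,6}:10
  start at 0(b): 60
  start at 1(z): 15
  start at 4(y): 30
sum over floor = 105

105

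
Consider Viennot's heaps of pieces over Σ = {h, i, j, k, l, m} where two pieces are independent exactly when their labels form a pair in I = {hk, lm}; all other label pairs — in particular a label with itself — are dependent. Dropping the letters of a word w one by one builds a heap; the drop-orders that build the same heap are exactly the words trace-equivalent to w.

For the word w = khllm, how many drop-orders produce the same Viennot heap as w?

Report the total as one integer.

6

0(k) covers ∅
1(h) covers ∅
2(l) covers 0:k, 1:h
3(l) covers 2:l
4(m) covers 0:k, 1:h
floor of heap: 0:k, 1:h
completions by unplaced set U, small U first (add the entries for U minus each lowest piece of U):
  |U|=1: {3}:1  {4}:1
  |U|=2: {2,3}:1  {3,4}:2
  |U|=3: {2,3,4}:3
  start at 0(k): 3
  start at 1(h): 3
sum over floor = 6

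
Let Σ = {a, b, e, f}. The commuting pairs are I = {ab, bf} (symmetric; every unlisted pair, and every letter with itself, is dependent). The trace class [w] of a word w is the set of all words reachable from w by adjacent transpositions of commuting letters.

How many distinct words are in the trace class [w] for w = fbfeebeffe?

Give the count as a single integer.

#0=f has no predecessor
#1=b has no predecessor
#2=f depends on [0:f]
#3=e depends on [1:b, 2:f]
#4=e depends on [3:e]
#5=b depends on [4:e]
#6=e depends on [5:b]
#7=f depends on [6:e]
#8=f depends on [7:f]
#9=e depends on [8:f]
sources: [0:f, 1:b]
N(rest) = Σ N(rest − s) over sources s of rest; N(one piece) = 1:
  size 1 → [9]=1
  size 2 → [8,9]=1
  size 3 → [7,8,9]=1
  size 4 → [6,7,8,9]=1
  size 5 → [5,6,7,8,9]=1
  size 6 → [4,5,6,7,8,9]=1
  size 7 → [3,4,5,6,7,8,9]=1
  size 8 → [1,3,4,5,6,7,8,9]=1  [2,3,4,5,6,7,8,9]=1
  first=0(f) contributes 2
  first=1(b) contributes 1
|[w]| = 3

3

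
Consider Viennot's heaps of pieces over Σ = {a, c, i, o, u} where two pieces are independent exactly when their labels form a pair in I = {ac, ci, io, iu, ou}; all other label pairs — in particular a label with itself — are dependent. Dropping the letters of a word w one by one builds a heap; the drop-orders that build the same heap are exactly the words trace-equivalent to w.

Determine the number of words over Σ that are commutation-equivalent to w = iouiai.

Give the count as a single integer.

12

drop 0:i onto floor
drop 1:o onto floor
drop 2:u onto floor
drop 3:i onto {0:i}
drop 4:a onto {1:o, 2:u, 3:i}
drop 5:i onto {4:a}
ground layer = {0:i, 1:o, 2:u}
drop-orders for the pieces not yet dropped (sum over which currently-grounded one goes next):
  1 to go: {5} 1
  2 to go: {4,5} 1
  3 to go: {1,4,5} 1  {2,4,5} 1  {3,4,5} 1
  4 to go: {0,3,4,5} 1  {1,2,4,5} 2  {1,3,4,5} 2  {2,3,4,5} 2
  if 0:i drops first: 6 orders
  if 1:o drops first: 3 orders
  if 2:u drops first: 3 orders
heap linearizations: 12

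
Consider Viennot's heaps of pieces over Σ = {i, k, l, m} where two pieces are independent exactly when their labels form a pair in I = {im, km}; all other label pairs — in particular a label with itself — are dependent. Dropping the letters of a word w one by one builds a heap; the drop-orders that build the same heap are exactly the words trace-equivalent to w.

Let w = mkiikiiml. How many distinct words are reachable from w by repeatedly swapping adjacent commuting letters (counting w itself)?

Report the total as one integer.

28

piece 0:m — minimal
piece 1:k — minimal
piece 2:i rests on {1:k}
piece 3:i rests on {2:i}
piece 4:k rests on {3:i}
piece 5:i rests on {4:k}
piece 6:i rests on {5:i}
piece 7:m rests on {0:m}
piece 8:l rests on {6:i, 7:m}
minimal pieces: {0:m, 1:k}
ways to finish when only these pieces remain (= sum over removing one remaining piece with nothing left below it):
  1 left: {8}→1
  2 left: {6,8}→1  {7,8}→1
  3 left: {0,7,8}→1  {5,6,8}→1  {6,7,8}→2
  4 left: {0,6,7,8}→3  {4,5,6,8}→1  {5,6,7,8}→3
  5 left: {0,5,6,7,8}→6  {3,4,5,6,8}→1  {4,5,6,7,8}→4
  6 left: {0,4,5,6,7,8}→10  {2,3,4,5,6,8}→1  {3,4,5,6,7,8}→5
  7 left: {0,3,4,5,6,7,8}→15  {1,2,3,4,5,6,8}→1  {2,3,4,5,6,7,8}→6
  placing 0:m first → 7 extensions
  placing 1:k first → 21 extensions
total linear extensions = 28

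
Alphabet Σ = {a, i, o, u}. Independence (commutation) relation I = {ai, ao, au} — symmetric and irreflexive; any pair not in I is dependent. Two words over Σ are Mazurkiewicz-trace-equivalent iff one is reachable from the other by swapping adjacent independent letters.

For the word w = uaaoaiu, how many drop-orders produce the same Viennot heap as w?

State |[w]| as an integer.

35

0(u) covers ∅
1(a) covers ∅
2(a) covers 1:a
3(o) covers 0:u
4(a) covers 2:a
5(i) covers 3:o
6(u) covers 5:i
floor of heap: 0:u, 1:a
completions by unplaced set U, small U first (add the entries for U minus each lowest piece of U):
  |U|=1: {4}:1  {6}:1
  |U|=2: {2,4}:1  {4,6}:2  {5,6}:1
  |U|=3: {1,2,4}:1  {2,4,6}:3  {3,5,6}:1  {4,5,6}:3
  |U|=4: {0,3,5,6}:1  {1,2,4,6}:4  {2,4,5,6}:6  {3,4,5,6}:4
  |U|=5: {0,3,4,5,6}:5  {1,2,4,5,6}:10  {2,3,4,5,6}:10
  start at 0(u): 20
  start at 1(a): 15
sum over floor = 35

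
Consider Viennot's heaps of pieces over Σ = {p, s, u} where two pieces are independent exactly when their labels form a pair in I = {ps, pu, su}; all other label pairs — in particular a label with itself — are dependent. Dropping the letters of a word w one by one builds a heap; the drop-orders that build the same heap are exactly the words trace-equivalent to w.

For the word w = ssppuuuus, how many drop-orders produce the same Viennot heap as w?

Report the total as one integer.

1260

drop 0:s onto floor
drop 1:s onto {0:s}
drop 2:p onto floor
drop 3:p onto {2:p}
drop 4:u onto floor
drop 5:u onto {4:u}
drop 6:u onto {5:u}
drop 7:u onto {6:u}
drop 8:s onto {1:s}
ground layer = {0:s, 2:p, 4:u}
drop-orders for the pieces not yet dropped (sum over which currently-grounded one goes next):
  1 to go: {3} 1  {7} 1  {8} 1
  2 to go: {1,8} 1  {2,3} 1  {3,7} 2  {3,8} 2  {6,7} 1  {7,8} 2
  3 to go: {0,1,8} 1  {1,3,8} 3  {1,7,8} 3  {2,3,7} 3  {2,3,8} 3  {3,6,7} 3  {3,7,8} 6  {5,6,7} 1  {6,7,8} 3
  4 to go: {0,1,3,8} 4  {0,1,7,8} 4  {1,2,3,8} 6  {1,3,7,8} 12  {1,6,7,8} 6  {2,3,6,7} 6  {2,3,7,8} 12  {3,5,6,7} 4  {3,6,7,8} 12  {4,5,6,7} 1  {5,6,7,8} 4
  5 to go: {0,1,2,3,8} 10  {0,1,3,7,8} 20  {0,1,6,7,8} 10  {1,2,3,7,8} 30  {1,3,6,7,8} 30  {1,5,6,7,8} 10  {2,3,5,6,7} 10  {2,3,6,7,8} 30  {3,4,5,6,7} 5  {3,5,6,7,8} 20  {4,5,6,7,8} 5
  6 to go: {0,1,2,3,7,8} 60  {0,1,3,6,7,8} 60  {0,1,5,6,7,8} 20  {1,2,3,6,7,8} 90  {1,3,5,6,7,8} 60  {1,4,5,6,7,8} 15  {2,3,4,5,6,7} 15  {2,3,5,6,7,8} 60  {3,4,5,6,7,8} 30
  7 to go: {0,1,2,3,6,7,8} 210  {0,1,3,5,6,7,8} 140  {0,1,4,5,6,7,8} 35  {1,2,3,5,6,7,8} 210  {1,3,4,5,6,7,8} 105  {2,3,4,5,6,7,8} 105
  if 0:s drops first: 420 orders
  if 2:p drops first: 280 orders
  if 4:u drops first: 560 orders
heap linearizations: 1260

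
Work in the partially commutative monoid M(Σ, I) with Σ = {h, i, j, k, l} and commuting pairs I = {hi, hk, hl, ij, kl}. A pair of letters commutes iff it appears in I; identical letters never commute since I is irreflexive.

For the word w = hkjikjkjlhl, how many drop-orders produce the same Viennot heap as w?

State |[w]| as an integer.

15

piece 0:h — minimal
piece 1:k — minimal
piece 2:j rests on {0:h, 1:k}
piece 3:i rests on {1:k}
piece 4:k rests on {2:j, 3:i}
piece 5:j rests on {4:k}
piece 6:k rests on {5:j}
piece 7:j rests on {6:k}
piece 8:l rests on {7:j}
piece 9:h rests on {7:j}
piece 10:l rests on {8:l}
minimal pieces: {0:h, 1:k}
ways to finish when only these pieces remain (= sum over removing one remaining piece with nothing left below it):
  1 left: {9}→1  {10}→1
  2 left: {8,10}→1  {9,10}→2
  3 left: {8,9,10}→3
  4 left: {7,8,9,10}→3
  5 left: {6,7,8,9,10}→3
  6 left: {5,6,7,8,9,10}→3
  7 left: {4,5,6,7,8,9,10}→3
  8 left: {2,4,5,6,7,8,9,10}→3  {3,4,5,6,7,8,9,10}→3
  9 left: {0,2,4,5,6,7,8,9,10}→3  {2,3,4,5,6,7,8,9,10}→6
  placing 0:h first → 6 extensions
  placing 1:k first → 9 extensions
total linear extensions = 15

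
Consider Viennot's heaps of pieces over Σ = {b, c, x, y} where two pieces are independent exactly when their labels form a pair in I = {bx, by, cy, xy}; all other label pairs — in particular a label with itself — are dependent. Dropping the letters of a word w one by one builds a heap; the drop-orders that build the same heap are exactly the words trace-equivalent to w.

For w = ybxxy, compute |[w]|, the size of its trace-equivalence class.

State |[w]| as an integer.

#0=y has no predecessor
#1=b has no predecessor
#2=x has no predecessor
#3=x depends on [2:x]
#4=y depends on [0:y]
sources: [0:y, 1:b, 2:x]
N(rest) = Σ N(rest − s) over sources s of rest; N(one piece) = 1:
  size 1 → [1]=1  [3]=1  [4]=1
  size 2 → [0,4]=1  [1,3]=2  [1,4]=2  [2,3]=1  [3,4]=2
  size 3 → [0,1,4]=3  [0,3,4]=3  [1,2,3]=3  [1,3,4]=6  [2,3,4]=3
  first=0(y) contributes 12
  first=1(b) contributes 6
  first=2(x) contributes 12
|[w]| = 30

30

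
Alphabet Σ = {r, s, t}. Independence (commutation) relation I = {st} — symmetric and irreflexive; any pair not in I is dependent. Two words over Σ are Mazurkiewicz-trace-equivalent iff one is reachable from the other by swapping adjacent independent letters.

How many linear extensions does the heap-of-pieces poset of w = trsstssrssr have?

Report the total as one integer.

5

#0=t has no predecessor
#1=r depends on [0:t]
#2=s depends on [1:r]
#3=s depends on [2:s]
#4=t depends on [1:r]
#5=s depends on [3:s]
#6=s depends on [5:s]
#7=r depends on [4:t, 6:s]
#8=s depends on [7:r]
#9=s depends on [8:s]
#10=r depends on [9:s]
sources: [0:t]
N(rest) = Σ N(rest − s) over sources s of rest; N(one piece) = 1:
  size 1 → [10]=1
  size 2 → [9,10]=1
  size 3 → [8,9,10]=1
  size 4 → [7,8,9,10]=1
  size 5 → [4,7,8,9,10]=1  [6,7,8,9,10]=1
  size 6 → [4,6,7,8,9,10]=2  [5,6,7,8,9,10]=1
  size 7 → [3,5,6,7,8,9,10]=1  [4,5,6,7,8,9,10]=3
  size 8 → [2,3,5,6,7,8,9,10]=1  [3,4,5,6,7,8,9,10]=4
  size 9 → [2,3,4,5,6,7,8,9,10]=5
  first=0(t) contributes 5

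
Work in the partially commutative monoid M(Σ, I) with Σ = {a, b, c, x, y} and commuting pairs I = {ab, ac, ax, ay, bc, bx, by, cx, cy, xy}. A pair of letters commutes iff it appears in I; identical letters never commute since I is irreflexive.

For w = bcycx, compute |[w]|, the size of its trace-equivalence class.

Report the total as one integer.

60

piece 0:b — minimal
piece 1:c — minimal
piece 2:y — minimal
piece 3:c rests on {1:c}
piece 4:x — minimal
minimal pieces: {0:b, 1:c, 2:y, 4:x}
ways to finish when only these pieces remain (= sum over removing one remaining piece with nothing left below it):
  1 left: {0}→1  {2}→1  {3}→1  {4}→1
  2 left: {0,2}→2  {0,3}→2  {0,4}→2  {1,3}→1  {2,3}→2  {2,4}→2  {3,4}→2
  3 left: {0,1,3}→3  {0,2,3}→6  {0,2,4}→6  {0,3,4}→6  {1,2,3}→3  {1,3,4}→3  {2,3,4}→6
  placing 0:b first → 12 extensions
  placing 1:c first → 24 extensions
  placing 2:y first → 12 extensions
  placing 4:x first → 12 extensions
total linear extensions = 60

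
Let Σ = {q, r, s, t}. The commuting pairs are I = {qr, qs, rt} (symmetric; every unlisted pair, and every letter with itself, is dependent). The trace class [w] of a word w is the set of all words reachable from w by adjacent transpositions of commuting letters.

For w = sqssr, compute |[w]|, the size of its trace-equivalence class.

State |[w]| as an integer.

5

0(s) covers ∅
1(q) covers ∅
2(s) covers 0:s
3(s) covers 2:s
4(r) covers 3:s
floor of heap: 0:s, 1:q
completions by unplaced set U, small U first (add the entries for U minus each lowest piece of U):
  |U|=1: {1}:1  {4}:1
  |U|=2: {1,4}:2  {3,4}:1
  |U|=3: {1,3,4}:3  {2,3,4}:1
  start at 0(s): 4
  start at 1(q): 1
sum over floor = 5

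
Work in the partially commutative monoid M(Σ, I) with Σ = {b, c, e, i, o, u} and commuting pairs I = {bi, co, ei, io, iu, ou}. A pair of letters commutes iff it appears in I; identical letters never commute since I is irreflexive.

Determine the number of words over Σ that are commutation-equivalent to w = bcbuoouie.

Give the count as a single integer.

0(b) covers ∅
1(c) covers 0:b
2(b) covers 1:c
3(u) covers 2:b
4(o) covers 2:b
5(o) covers 4:o
6(u) covers 3:u
7(i) covers 1:c
8(e) covers 5:o, 6:u
floor of heap: 0:b
completions by unplaced set U, small U first (add the entries for U minus each lowest piece of U):
  |U|=1: {7}:1  {8}:1
  |U|=2: {5,8}:1  {6,8}:1  {7,8}:2
  |U|=3: {3,6,8}:1  {4,5,8}:1  {5,6,8}:2  {5,7,8}:3  {6,7,8}:3
  |U|=4: {3,5,6,8}:3  {3,6,7,8}:4  {4,5,6,8}:3  {4,5,7,8}:4  {5,6,7,8}:8
  |U|=5: {3,4,5,6,8}:6  {3,5,6,7,8}:15  {4,5,6,7,8}:15
  |U|=6: {2,3,4,5,6,8}:6  {3,4,5,6,7,8}:36
  |U|=7: {2,3,4,5,6,7,8}:42
  start at 0(b): 42

42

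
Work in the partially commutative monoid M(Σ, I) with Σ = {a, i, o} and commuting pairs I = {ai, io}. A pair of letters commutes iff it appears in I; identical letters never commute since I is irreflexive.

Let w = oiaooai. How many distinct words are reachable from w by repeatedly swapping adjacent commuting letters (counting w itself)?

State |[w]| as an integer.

drop 0:o onto floor
drop 1:i onto floor
drop 2:a onto {0:o}
drop 3:o onto {2:a}
drop 4:o onto {3:o}
drop 5:a onto {4:o}
drop 6:i onto {1:i}
ground layer = {0:o, 1:i}
drop-orders for the pieces not yet dropped (sum over which currently-grounded one goes next):
  1 to go: {5} 1  {6} 1
  2 to go: {1,6} 1  {4,5} 1  {5,6} 2
  3 to go: {1,5,6} 3  {3,4,5} 1  {4,5,6} 3
  4 to go: {1,4,5,6} 6  {2,3,4,5} 1  {3,4,5,6} 4
  5 to go: {0,2,3,4,5} 1  {1,3,4,5,6} 10  {2,3,4,5,6} 5
  if 0:o drops first: 15 orders
  if 1:i drops first: 6 orders
heap linearizations: 21

21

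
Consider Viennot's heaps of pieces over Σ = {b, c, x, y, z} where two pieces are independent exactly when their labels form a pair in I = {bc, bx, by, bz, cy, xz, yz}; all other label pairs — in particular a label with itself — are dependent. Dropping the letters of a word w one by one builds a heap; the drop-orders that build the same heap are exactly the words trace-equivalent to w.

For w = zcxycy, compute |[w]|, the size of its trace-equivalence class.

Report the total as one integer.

3

#0=z has no predecessor
#1=c depends on [0:z]
#2=x depends on [1:c]
#3=y depends on [2:x]
#4=c depends on [2:x]
#5=y depends on [3:y]
sources: [0:z]
N(rest) = Σ N(rest − s) over sources s of rest; N(one piece) = 1:
  size 1 → [4]=1  [5]=1
  size 2 → [3,5]=1  [4,5]=2
  size 3 → [3,4,5]=3
  size 4 → [2,3,4,5]=3
  first=0(z) contributes 3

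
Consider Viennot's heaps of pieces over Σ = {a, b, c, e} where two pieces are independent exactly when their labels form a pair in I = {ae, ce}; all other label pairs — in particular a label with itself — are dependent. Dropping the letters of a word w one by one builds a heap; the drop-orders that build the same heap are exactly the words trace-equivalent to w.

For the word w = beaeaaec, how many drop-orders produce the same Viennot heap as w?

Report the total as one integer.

35

drop 0:b onto floor
drop 1:e onto {0:b}
drop 2:a onto {0:b}
drop 3:e onto {1:e}
drop 4:a onto {2:a}
drop 5:a onto {4:a}
drop 6:e onto {3:e}
drop 7:c onto {5:a}
ground layer = {0:b}
drop-orders for the pieces not yet dropped (sum over which currently-grounded one goes next):
  1 to go: {6} 1  {7} 1
  2 to go: {3,6} 1  {5,7} 1  {6,7} 2
  3 to go: {1,3,6} 1  {3,6,7} 3  {4,5,7} 1  {5,6,7} 3
  4 to go: {1,3,6,7} 4  {2,4,5,7} 1  {3,5,6,7} 6  {4,5,6,7} 4
  5 to go: {1,3,5,6,7} 10  {2,4,5,6,7} 5  {3,4,5,6,7} 10
  6 to go: {1,3,4,5,6,7} 20  {2,3,4,5,6,7} 15
  if 0:b drops first: 35 orders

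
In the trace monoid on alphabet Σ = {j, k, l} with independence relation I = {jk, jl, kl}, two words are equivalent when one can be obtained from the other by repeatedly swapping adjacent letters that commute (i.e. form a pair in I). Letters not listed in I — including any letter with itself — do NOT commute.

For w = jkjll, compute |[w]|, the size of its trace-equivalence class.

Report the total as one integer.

#0=j has no predecessor
#1=k has no predecessor
#2=j depends on [0:j]
#3=l has no predecessor
#4=l depends on [3:l]
sources: [0:j, 1:k, 3:l]
N(rest) = Σ N(rest − s) over sources s of rest; N(one piece) = 1:
  size 1 → [1]=1  [2]=1  [4]=1
  size 2 → [0,2]=1  [1,2]=2  [1,4]=2  [2,4]=2  [3,4]=1
  size 3 → [0,1,2]=3  [0,2,4]=3  [1,2,4]=6  [1,3,4]=3  [2,3,4]=3
  first=0(j) contributes 12
  first=1(k) contributes 6
  first=3(l) contributes 12
|[w]| = 30

30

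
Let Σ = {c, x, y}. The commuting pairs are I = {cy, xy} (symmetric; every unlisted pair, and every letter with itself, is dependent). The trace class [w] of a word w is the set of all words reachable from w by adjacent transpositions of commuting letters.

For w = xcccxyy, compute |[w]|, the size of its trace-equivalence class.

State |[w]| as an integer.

drop 0:x onto floor
drop 1:c onto {0:x}
drop 2:c onto {1:c}
drop 3:c onto {2:c}
drop 4:x onto {3:c}
drop 5:y onto floor
drop 6:y onto {5:y}
ground layer = {0:x, 5:y}
drop-orders for the pieces not yet dropped (sum over which currently-grounded one goes next):
  1 to go: {4} 1  {6} 1
  2 to go: {3,4} 1  {4,6} 2  {5,6} 1
  3 to go: {2,3,4} 1  {3,4,6} 3  {4,5,6} 3
  4 to go: {1,2,3,4} 1  {2,3,4,6} 4  {3,4,5,6} 6
  5 to go: {0,1,2,3,4} 1  {1,2,3,4,6} 5  {2,3,4,5,6} 10
  if 0:x drops first: 15 orders
  if 5:y drops first: 6 orders
heap linearizations: 21

21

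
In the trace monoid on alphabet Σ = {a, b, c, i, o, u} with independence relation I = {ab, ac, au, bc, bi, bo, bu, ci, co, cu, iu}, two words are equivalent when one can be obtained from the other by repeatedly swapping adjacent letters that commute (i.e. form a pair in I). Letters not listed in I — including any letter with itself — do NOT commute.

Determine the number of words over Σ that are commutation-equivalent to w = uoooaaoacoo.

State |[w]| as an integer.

drop 0:u onto floor
drop 1:o onto {0:u}
drop 2:o onto {1:o}
drop 3:o onto {2:o}
drop 4:a onto {3:o}
drop 5:a onto {4:a}
drop 6:o onto {5:a}
drop 7:a onto {6:o}
drop 8:c onto floor
drop 9:o onto {7:a}
drop 10:o onto {9:o}
ground layer = {0:u, 8:c}
drop-orders for the pieces not yet dropped (sum over which currently-grounded one goes next):
  1 to go: {8} 1  {10} 1
  2 to go: {8,10} 2  {9,10} 1
  3 to go: {7,9,10} 1  {8,9,10} 3
  4 to go: {6,7,9,10} 1  {7,8,9,10} 4
  5 to go: {5,6,7,9,10} 1  {6,7,8,9,10} 5
  6 to go: {4,5,6,7,9,10} 1  {5,6,7,8,9,10} 6
  7 to go: {3,4,5,6,7,9,10} 1  {4,5,6,7,8,9,10} 7
  8 to go: {2,3,4,5,6,7,9,10} 1  {3,4,5,6,7,8,9,10} 8
  9 to go: {1,2,3,4,5,6,7,9,10} 1  {2,3,4,5,6,7,8,9,10} 9
  if 0:u drops first: 10 orders
  if 8:c drops first: 1 orders
heap linearizations: 11

11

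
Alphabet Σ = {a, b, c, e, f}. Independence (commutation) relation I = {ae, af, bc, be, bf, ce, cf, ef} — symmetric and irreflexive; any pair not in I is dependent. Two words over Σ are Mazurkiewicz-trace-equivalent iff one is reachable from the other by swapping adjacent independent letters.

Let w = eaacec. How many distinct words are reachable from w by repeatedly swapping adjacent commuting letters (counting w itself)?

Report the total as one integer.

0(e) covers ∅
1(a) covers ∅
2(a) covers 1:a
3(c) covers 2:a
4(e) covers 0:e
5(c) covers 3:c
floor of heap: 0:e, 1:a
completions by unplaced set U, small U first (add the entries for U minus each lowest piece of U):
  |U|=1: {4}:1  {5}:1
  |U|=2: {0,4}:1  {3,5}:1  {4,5}:2
  |U|=3: {0,4,5}:3  {2,3,5}:1  {3,4,5}:3
  |U|=4: {0,3,4,5}:6  {1,2,3,5}:1  {2,3,4,5}:4
  start at 0(e): 5
  start at 1(a): 10
sum over floor = 15

15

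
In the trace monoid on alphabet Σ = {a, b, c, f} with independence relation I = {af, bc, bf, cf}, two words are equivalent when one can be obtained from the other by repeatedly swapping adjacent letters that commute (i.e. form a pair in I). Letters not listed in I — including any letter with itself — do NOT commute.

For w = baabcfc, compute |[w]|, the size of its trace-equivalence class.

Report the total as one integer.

0(b) covers ∅
1(a) covers 0:b
2(a) covers 1:a
3(b) covers 2:a
4(c) covers 2:a
5(f) covers ∅
6(c) covers 4:c
floor of heap: 0:b, 5:f
completions by unplaced set U, small U first (add the entries for U minus each lowest piece of U):
  |U|=1: {3}:1  {5}:1  {6}:1
  |U|=2: {3,5}:2  {3,6}:2  {4,6}:1  {5,6}:2
  |U|=3: {3,4,6}:3  {3,5,6}:6  {4,5,6}:3
  |U|=4: {2,3,4,6}:3  {3,4,5,6}:12
  |U|=5: {1,2,3,4,6}:3  {2,3,4,5,6}:15
  start at 0(b): 18
  start at 5(f): 3
sum over floor = 21

21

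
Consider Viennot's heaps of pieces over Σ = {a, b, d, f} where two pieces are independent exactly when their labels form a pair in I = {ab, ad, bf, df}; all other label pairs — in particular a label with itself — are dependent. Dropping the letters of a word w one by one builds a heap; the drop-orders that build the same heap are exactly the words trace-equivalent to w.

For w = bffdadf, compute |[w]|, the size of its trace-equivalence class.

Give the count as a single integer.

piece 0:b — minimal
piece 1:f — minimal
piece 2:f rests on {1:f}
piece 3:d rests on {0:b}
piece 4:a rests on {2:f}
piece 5:d rests on {3:d}
piece 6:f rests on {4:a}
minimal pieces: {0:b, 1:f}
ways to finish when only these pieces remain (= sum over removing one remaining piece with nothing left below it):
  1 left: {5}→1  {6}→1
  2 left: {3,5}→1  {4,6}→1  {5,6}→2
  3 left: {0,3,5}→1  {2,4,6}→1  {3,5,6}→3  {4,5,6}→3
  4 left: {0,3,5,6}→4  {1,2,4,6}→1  {2,4,5,6}→4  {3,4,5,6}→6
  5 left: {0,3,4,5,6}→10  {1,2,4,5,6}→5  {2,3,4,5,6}→10
  placing 0:b first → 15 extensions
  placing 1:f first → 20 extensions
total linear extensions = 35

35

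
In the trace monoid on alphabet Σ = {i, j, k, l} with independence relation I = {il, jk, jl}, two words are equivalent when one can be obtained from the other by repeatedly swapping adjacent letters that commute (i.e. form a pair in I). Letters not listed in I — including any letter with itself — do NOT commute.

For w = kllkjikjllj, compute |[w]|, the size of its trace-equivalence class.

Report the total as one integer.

0(k) covers ∅
1(l) covers 0:k
2(l) covers 1:l
3(k) covers 2:l
4(j) covers ∅
5(i) covers 3:k, 4:j
6(k) covers 5:i
7(j) covers 5:i
8(l) covers 6:k
9(l) covers 8:l
10(j) covers 7:j
floor of heap: 0:k, 4:j
completions by unplaced set U, small U first (add the entries for U minus each lowest piece of U):
  |U|=1: {9}:1  {10}:1
  |U|=2: {7,10}:1  {8,9}:1  {9,10}:2
  |U|=3: {6,8,9}:1  {7,9,10}:3  {8,9,10}:3
  |U|=4: {6,8,9,10}:4  {7,8,9,10}:6
  |U|=5: {6,7,8,9,10}:10
  |U|=6: {5,6,7,8,9,10}:10
  |U|=7: {3,5,6,7,8,9,10}:10  {4,5,6,7,8,9,10}:10
  |U|=8: {2,3,5,6,7,8,9,10}:10  {3,4,5,6,7,8,9,10}:20
  |U|=9: {1,2,3,5,6,7,8,9,10}:10  {2,3,4,5,6,7,8,9,10}:30
  start at 0(k): 40
  start at 4(j): 10
sum over floor = 50

50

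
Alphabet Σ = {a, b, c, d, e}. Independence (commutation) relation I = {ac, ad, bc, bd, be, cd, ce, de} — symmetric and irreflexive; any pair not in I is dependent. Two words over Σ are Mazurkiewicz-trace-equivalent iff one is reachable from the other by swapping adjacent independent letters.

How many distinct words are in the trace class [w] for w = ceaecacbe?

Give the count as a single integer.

piece 0:c — minimal
piece 1:e — minimal
piece 2:a rests on {1:e}
piece 3:e rests on {2:a}
piece 4:c rests on {0:c}
piece 5:a rests on {3:e}
piece 6:c rests on {4:c}
piece 7:b rests on {5:a}
piece 8:e rests on {5:a}
minimal pieces: {0:c, 1:e}
ways to finish when only these pieces remain (= sum over removing one remaining piece with nothing left below it):
  1 left: {6}→1  {7}→1  {8}→1
  2 left: {4,6}→1  {6,7}→2  {6,8}→2  {7,8}→2
  3 left: {0,4,6}→1  {4,6,7}→3  {4,6,8}→3  {5,7,8}→2  {6,7,8}→6
  4 left: {0,4,6,7}→4  {0,4,6,8}→4  {3,5,7,8}→2  {4,6,7,8}→12  {5,6,7,8}→8
  5 left: {0,4,6,7,8}→20  {2,3,5,7,8}→2  {3,5,6,7,8}→10  {4,5,6,7,8}→20
  6 left: {0,4,5,6,7,8}→40  {1,2,3,5,7,8}→2  {2,3,5,6,7,8}→12  {3,4,5,6,7,8}→30
  7 left: {0,3,4,5,6,7,8}→70  {1,2,3,5,6,7,8}→14  {2,3,4,5,6,7,8}→42
  placing 0:c first → 56 extensions
  placing 1:e first → 112 extensions
total linear extensions = 168

168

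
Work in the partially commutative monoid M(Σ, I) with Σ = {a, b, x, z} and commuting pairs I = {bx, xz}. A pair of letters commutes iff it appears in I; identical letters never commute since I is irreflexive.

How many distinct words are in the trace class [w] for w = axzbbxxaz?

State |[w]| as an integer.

drop 0:a onto floor
drop 1:x onto {0:a}
drop 2:z onto {0:a}
drop 3:b onto {2:z}
drop 4:b onto {3:b}
drop 5:x onto {1:x}
drop 6:x onto {5:x}
drop 7:a onto {4:b, 6:x}
drop 8:z onto {7:a}
ground layer = {0:a}
drop-orders for the pieces not yet dropped (sum over which currently-grounded one goes next):
  1 to go: {8} 1
  2 to go: {7,8} 1
  3 to go: {4,7,8} 1  {6,7,8} 1
  4 to go: {3,4,7,8} 1  {4,6,7,8} 2  {5,6,7,8} 1
  5 to go: {1,5,6,7,8} 1  {2,3,4,7,8} 1  {3,4,6,7,8} 3  {4,5,6,7,8} 3
  6 to go: {1,4,5,6,7,8} 4  {2,3,4,6,7,8} 4  {3,4,5,6,7,8} 6
  7 to go: {1,3,4,5,6,7,8} 10  {2,3,4,5,6,7,8} 10
  if 0:a drops first: 20 orders

20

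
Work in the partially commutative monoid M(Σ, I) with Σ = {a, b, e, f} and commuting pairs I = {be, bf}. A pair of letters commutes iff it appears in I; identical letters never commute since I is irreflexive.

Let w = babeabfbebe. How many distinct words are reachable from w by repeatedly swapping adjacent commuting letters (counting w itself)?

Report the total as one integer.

drop 0:b onto floor
drop 1:a onto {0:b}
drop 2:b onto {1:a}
drop 3:e onto {1:a}
drop 4:a onto {2:b, 3:e}
drop 5:b onto {4:a}
drop 6:f onto {4:a}
drop 7:b onto {5:b}
drop 8:e onto {6:f}
drop 9:b onto {7:b}
drop 10:e onto {8:e}
ground layer = {0:b}
drop-orders for the pieces not yet dropped (sum over which currently-grounded one goes next):
  1 to go: {9} 1  {10} 1
  2 to go: {7,9} 1  {8,10} 1  {9,10} 2
  3 to go: {5,7,9} 1  {6,8,10} 1  {7,9,10} 3  {8,9,10} 3
  4 to go: {5,7,9,10} 4  {6,8,9,10} 4  {7,8,9,10} 6
  5 to go: {5,7,8,9,10} 10  {6,7,8,9,10} 10
  6 to go: {5,6,7,8,9,10} 20
  7 to go: {4,5,6,7,8,9,10} 20
  8 to go: {2,4,5,6,7,8,9,10} 20  {3,4,5,6,7,8,9,10} 20
  9 to go: {2,3,4,5,6,7,8,9,10} 40
  if 0:b drops first: 40 orders

40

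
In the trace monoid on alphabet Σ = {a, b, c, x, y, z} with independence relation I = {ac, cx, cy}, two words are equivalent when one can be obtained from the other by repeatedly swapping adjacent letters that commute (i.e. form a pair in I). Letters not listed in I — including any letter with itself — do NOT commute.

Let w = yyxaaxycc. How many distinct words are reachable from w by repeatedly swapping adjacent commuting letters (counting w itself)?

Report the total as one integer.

#0=y has no predecessor
#1=y depends on [0:y]
#2=x depends on [1:y]
#3=a depends on [2:x]
#4=a depends on [3:a]
#5=x depends on [4:a]
#6=y depends on [5:x]
#7=c has no predecessor
#8=c depends on [7:c]
sources: [0:y, 7:c]
N(rest) = Σ N(rest − s) over sources s of rest; N(one piece) = 1:
  size 1 → [6]=1  [8]=1
  size 2 → [5,6]=1  [6,8]=2  [7,8]=1
  size 3 → [4,5,6]=1  [5,6,8]=3  [6,7,8]=3
  size 4 → [3,4,5,6]=1  [4,5,6,8]=4  [5,6,7,8]=6
  size 5 → [2,3,4,5,6]=1  [3,4,5,6,8]=5  [4,5,6,7,8]=10
  size 6 → [1,2,3,4,5,6]=1  [2,3,4,5,6,8]=6  [3,4,5,6,7,8]=15
  size 7 → [0,1,2,3,4,5,6]=1  [1,2,3,4,5,6,8]=7  [2,3,4,5,6,7,8]=21
  first=0(y) contributes 28
  first=7(c) contributes 8
|[w]| = 36

36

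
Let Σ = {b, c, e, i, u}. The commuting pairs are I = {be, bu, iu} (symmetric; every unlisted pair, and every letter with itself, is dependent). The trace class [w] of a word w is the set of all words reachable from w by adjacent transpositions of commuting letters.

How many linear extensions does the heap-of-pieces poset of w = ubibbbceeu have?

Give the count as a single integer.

6

#0=u has no predecessor
#1=b has no predecessor
#2=i depends on [1:b]
#3=b depends on [2:i]
#4=b depends on [3:b]
#5=b depends on [4:b]
#6=c depends on [0:u, 5:b]
#7=e depends on [6:c]
#8=e depends on [7:e]
#9=u depends on [8:e]
sources: [0:u, 1:b]
N(rest) = Σ N(rest − s) over sources s of rest; N(one piece) = 1:
  size 1 → [9]=1
  size 2 → [8,9]=1
  size 3 → [7,8,9]=1
  size 4 → [6,7,8,9]=1
  size 5 → [0,6,7,8,9]=1  [5,6,7,8,9]=1
  size 6 → [0,5,6,7,8,9]=2  [4,5,6,7,8,9]=1
  size 7 → [0,4,5,6,7,8,9]=3  [3,4,5,6,7,8,9]=1
  size 8 → [0,3,4,5,6,7,8,9]=4  [2,3,4,5,6,7,8,9]=1
  first=0(u) contributes 1
  first=1(b) contributes 5
|[w]| = 6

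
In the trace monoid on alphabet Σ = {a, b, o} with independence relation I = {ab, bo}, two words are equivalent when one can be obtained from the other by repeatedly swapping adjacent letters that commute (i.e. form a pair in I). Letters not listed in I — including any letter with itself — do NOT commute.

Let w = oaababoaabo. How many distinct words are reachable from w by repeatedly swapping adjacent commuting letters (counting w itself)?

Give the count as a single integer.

drop 0:o onto floor
drop 1:a onto {0:o}
drop 2:a onto {1:a}
drop 3:b onto floor
drop 4:a onto {2:a}
drop 5:b onto {3:b}
drop 6:o onto {4:a}
drop 7:a onto {6:o}
drop 8:a onto {7:a}
drop 9:b onto {5:b}
drop 10:o onto {8:a}
ground layer = {0:o, 3:b}
drop-orders for the pieces not yet dropped (sum over which currently-grounded one goes next):
  1 to go: {9} 1  {10} 1
  2 to go: {5,9} 1  {8,10} 1  {9,10} 2
  3 to go: {3,5,9} 1  {5,9,10} 3  {7,8,10} 1  {8,9,10} 3
  4 to go: {3,5,9,10} 4  {5,8,9,10} 6  {6,7,8,10} 1  {7,8,9,10} 4
  5 to go: {3,5,8,9,10} 10  {4,6,7,8,10} 1  {5,7,8,9,10} 10  {6,7,8,9,10} 5
  6 to go: {2,4,6,7,8,10} 1  {3,5,7,8,9,10} 20  {4,6,7,8,9,10} 6  {5,6,7,8,9,10} 15
  7 to go: {1,2,4,6,7,8,10} 1  {2,4,6,7,8,9,10} 7  {3,5,6,7,8,9,10} 35  {4,5,6,7,8,9,10} 21
  8 to go: {0,1,2,4,6,7,8,10} 1  {1,2,4,6,7,8,9,10} 8  {2,4,5,6,7,8,9,10} 28  {3,4,5,6,7,8,9,10} 56
  9 to go: {0,1,2,4,6,7,8,9,10} 9  {1,2,4,5,6,7,8,9,10} 36  {2,3,4,5,6,7,8,9,10} 84
  if 0:o drops first: 120 orders
  if 3:b drops first: 45 orders
heap linearizations: 165

165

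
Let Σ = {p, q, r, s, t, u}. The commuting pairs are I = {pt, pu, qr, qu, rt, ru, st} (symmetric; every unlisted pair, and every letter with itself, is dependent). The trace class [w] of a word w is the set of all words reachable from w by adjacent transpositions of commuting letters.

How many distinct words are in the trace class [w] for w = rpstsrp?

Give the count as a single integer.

drop 0:r onto floor
drop 1:p onto {0:r}
drop 2:s onto {1:p}
drop 3:t onto floor
drop 4:s onto {2:s}
drop 5:r onto {4:s}
drop 6:p onto {5:r}
ground layer = {0:r, 3:t}
drop-orders for the pieces not yet dropped (sum over which currently-grounded one goes next):
  1 to go: {3} 1  {6} 1
  2 to go: {3,6} 2  {5,6} 1
  3 to go: {3,5,6} 3  {4,5,6} 1
  4 to go: {2,4,5,6} 1  {3,4,5,6} 4
  5 to go: {1,2,4,5,6} 1  {2,3,4,5,6} 5
  if 0:r drops first: 6 orders
  if 3:t drops first: 1 orders
heap linearizations: 7

7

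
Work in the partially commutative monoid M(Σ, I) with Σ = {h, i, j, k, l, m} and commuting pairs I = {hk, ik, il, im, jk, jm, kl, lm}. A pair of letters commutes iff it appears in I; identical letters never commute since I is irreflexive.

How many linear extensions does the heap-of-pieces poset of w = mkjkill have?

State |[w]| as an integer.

105

#0=m has no predecessor
#1=k depends on [0:m]
#2=j has no predecessor
#3=k depends on [1:k]
#4=i depends on [2:j]
#5=l depends on [2:j]
#6=l depends on [5:l]
sources: [0:m, 2:j]
N(rest) = Σ N(rest − s) over sources s of rest; N(one piece) = 1:
  size 1 → [3]=1  [4]=1  [6]=1
  size 2 → [1,3]=1  [3,4]=2  [3,6]=2  [4,6]=2  [5,6]=1
  size 3 → [0,1,3]=1  [1,3,4]=3  [1,3,6]=3  [3,4,6]=6  [3,5,6]=3  [4,5,6]=3
  size 4 → [0,1,3,4]=4  [0,1,3,6]=4  [1,3,4,6]=12  [1,3,5,6]=6  [2,4,5,6]=3  [3,4,5,6]=12
  size 5 → [0,1,3,4,6]=20  [0,1,3,5,6]=10  [1,3,4,5,6]=30  [2,3,4,5,6]=15
  first=0(m) contributes 45
  first=2(j) contributes 60
|[w]| = 105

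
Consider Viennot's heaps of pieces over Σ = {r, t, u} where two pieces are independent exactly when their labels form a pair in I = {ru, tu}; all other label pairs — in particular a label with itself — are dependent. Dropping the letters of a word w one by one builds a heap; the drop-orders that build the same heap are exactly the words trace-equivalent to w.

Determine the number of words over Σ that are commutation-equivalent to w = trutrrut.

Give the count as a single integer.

28

drop 0:t onto floor
drop 1:r onto {0:t}
drop 2:u onto floor
drop 3:t onto {1:r}
drop 4:r onto {3:t}
drop 5:r onto {4:r}
drop 6:u onto {2:u}
drop 7:t onto {5:r}
ground layer = {0:t, 2:u}
drop-orders for the pieces not yet dropped (sum over which currently-grounded one goes next):
  1 to go: {6} 1  {7} 1
  2 to go: {2,6} 1  {5,7} 1  {6,7} 2
  3 to go: {2,6,7} 3  {4,5,7} 1  {5,6,7} 3
  4 to go: {2,5,6,7} 6  {3,4,5,7} 1  {4,5,6,7} 4
  5 to go: {1,3,4,5,7} 1  {2,4,5,6,7} 10  {3,4,5,6,7} 5
  6 to go: {0,1,3,4,5,7} 1  {1,3,4,5,6,7} 6  {2,3,4,5,6,7} 15
  if 0:t drops first: 21 orders
  if 2:u drops first: 7 orders
heap linearizations: 28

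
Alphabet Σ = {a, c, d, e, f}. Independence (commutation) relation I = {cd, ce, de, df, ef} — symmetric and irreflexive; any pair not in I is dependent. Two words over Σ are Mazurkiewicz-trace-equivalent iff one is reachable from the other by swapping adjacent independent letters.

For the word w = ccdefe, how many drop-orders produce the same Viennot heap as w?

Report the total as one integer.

#0=c has no predecessor
#1=c depends on [0:c]
#2=d has no predecessor
#3=e has no predecessor
#4=f depends on [1:c]
#5=e depends on [3:e]
sources: [0:c, 2:d, 3:e]
N(rest) = Σ N(rest − s) over sources s of rest; N(one piece) = 1:
  size 1 → [2]=1  [4]=1  [5]=1
  size 2 → [1,4]=1  [2,4]=2  [2,5]=2  [3,5]=1  [4,5]=2
  size 3 → [0,1,4]=1  [1,2,4]=3  [1,4,5]=3  [2,3,5]=3  [2,4,5]=6  [3,4,5]=3
  size 4 → [0,1,2,4]=4  [0,1,4,5]=4  [1,2,4,5]=12  [1,3,4,5]=6  [2,3,4,5]=12
  first=0(c) contributes 30
  first=2(d) contributes 10
  first=3(e) contributes 20
|[w]| = 60

60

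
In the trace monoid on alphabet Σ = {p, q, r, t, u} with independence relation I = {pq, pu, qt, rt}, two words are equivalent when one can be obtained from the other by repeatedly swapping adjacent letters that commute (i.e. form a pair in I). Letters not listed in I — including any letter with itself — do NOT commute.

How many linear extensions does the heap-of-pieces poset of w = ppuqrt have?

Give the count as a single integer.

drop 0:p onto floor
drop 1:p onto {0:p}
drop 2:u onto floor
drop 3:q onto {2:u}
drop 4:r onto {1:p, 3:q}
drop 5:t onto {1:p, 2:u}
ground layer = {0:p, 2:u}
drop-orders for the pieces not yet dropped (sum over which currently-grounded one goes next):
  1 to go: {4} 1  {5} 1
  2 to go: {3,4} 1  {4,5} 2
  3 to go: {1,4,5} 2  {3,4,5} 3
  4 to go: {0,1,4,5} 2  {1,3,4,5} 5  {2,3,4,5} 3
  if 0:p drops first: 8 orders
  if 2:u drops first: 7 orders
heap linearizations: 15

15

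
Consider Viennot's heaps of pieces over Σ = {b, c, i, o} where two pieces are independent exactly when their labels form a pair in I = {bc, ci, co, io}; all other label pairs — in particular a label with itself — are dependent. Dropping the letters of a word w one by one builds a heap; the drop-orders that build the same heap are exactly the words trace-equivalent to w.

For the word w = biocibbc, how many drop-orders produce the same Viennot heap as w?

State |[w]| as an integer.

0(b) covers ∅
1(i) covers 0:b
2(o) covers 0:b
3(c) covers ∅
4(i) covers 1:i
5(b) covers 2:o, 4:i
6(b) covers 5:b
7(c) covers 3:c
floor of heap: 0:b, 3:c
completions by unplaced set U, small U first (add the entries for U minus each lowest piece of U):
  |U|=1: {6}:1  {7}:1
  |U|=2: {3,7}:1  {5,6}:1  {6,7}:2
  |U|=3: {2,5,6}:1  {3,6,7}:3  {4,5,6}:1  {5,6,7}:3
  |U|=4: {1,4,5,6}:1  {2,4,5,6}:2  {2,5,6,7}:4  {3,5,6,7}:6  {4,5,6,7}:4
  |U|=5: {1,2,4,5,6}:3  {1,4,5,6,7}:5  {2,3,5,6,7}:10  {2,4,5,6,7}:10  {3,4,5,6,7}:10
  |U|=6: {0,1,2,4,5,6}:3  {1,2,4,5,6,7}:18  {1,3,4,5,6,7}:15  {2,3,4,5,6,7}:30
  start at 0(b): 63
  start at 3(c): 21
sum over floor = 84

84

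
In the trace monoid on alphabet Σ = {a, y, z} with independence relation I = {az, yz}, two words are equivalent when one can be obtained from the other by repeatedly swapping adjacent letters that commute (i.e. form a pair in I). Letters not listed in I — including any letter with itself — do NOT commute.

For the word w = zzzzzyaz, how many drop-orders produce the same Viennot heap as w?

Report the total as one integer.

0(z) covers ∅
1(z) covers 0:z
2(z) covers 1:z
3(z) covers 2:z
4(z) covers 3:z
5(y) covers ∅
6(a) covers 5:y
7(z) covers 4:z
floor of heap: 0:z, 5:y
completions by unplaced set U, small U first (add the entries for U minus each lowest piece of U):
  |U|=1: {6}:1  {7}:1
  |U|=2: {4,7}:1  {5,6}:1  {6,7}:2
  |U|=3: {3,4,7}:1  {4,6,7}:3  {5,6,7}:3
  |U|=4: {2,3,4,7}:1  {3,4,6,7}:4  {4,5,6,7}:6
  |U|=5: {1,2,3,4,7}:1  {2,3,4,6,7}:5  {3,4,5,6,7}:10
  |U|=6: {0,1,2,3,4,7}:1  {1,2,3,4,6,7}:6  {2,3,4,5,6,7}:15
  start at 0(z): 21
  start at 5(y): 7
sum over floor = 28

28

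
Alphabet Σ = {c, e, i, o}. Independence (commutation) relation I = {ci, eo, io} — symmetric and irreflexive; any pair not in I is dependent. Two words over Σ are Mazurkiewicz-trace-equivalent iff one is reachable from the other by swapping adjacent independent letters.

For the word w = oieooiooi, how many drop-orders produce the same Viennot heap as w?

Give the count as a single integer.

0(o) covers ∅
1(i) covers ∅
2(e) covers 1:i
3(o) covers 0:o
4(o) covers 3:o
5(i) covers 2:e
6(o) covers 4:o
7(o) covers 6:o
8(i) covers 5:i
floor of heap: 0:o, 1:i
completions by unplaced set U, small U first (add the entries for U minus each lowest piece of U):
  |U|=1: {7}:1  {8}:1
  |U|=2: {5,8}:1  {6,7}:1  {7,8}:2
  |U|=3: {2,5,8}:1  {4,6,7}:1  {5,7,8}:3  {6,7,8}:3
  |U|=4: {1,2,5,8}:1  {2,5,7,8}:4  {3,4,6,7}:1  {4,6,7,8}:4  {5,6,7,8}:6
  |U|=5: {0,3,4,6,7}:1  {1,2,5,7,8}:5  {2,5,6,7,8}:10  {3,4,6,7,8}:5  {4,5,6,7,8}:10
  |U|=6: {0,3,4,6,7,8}:6  {1,2,5,6,7,8}:15  {2,4,5,6,7,8}:20  {3,4,5,6,7,8}:15
  |U|=7: {0,3,4,5,6,7,8}:21  {1,2,4,5,6,7,8}:35  {2,3,4,5,6,7,8}:35
  start at 0(o): 70
  start at 1(i): 56
sum over floor = 126

126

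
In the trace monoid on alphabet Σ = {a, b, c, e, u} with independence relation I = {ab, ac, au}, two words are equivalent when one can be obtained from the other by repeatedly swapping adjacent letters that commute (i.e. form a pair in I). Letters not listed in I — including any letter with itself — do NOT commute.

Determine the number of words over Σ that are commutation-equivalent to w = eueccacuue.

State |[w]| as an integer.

drop 0:e onto floor
drop 1:u onto {0:e}
drop 2:e onto {1:u}
drop 3:c onto {2:e}
drop 4:c onto {3:c}
drop 5:a onto {2:e}
drop 6:c onto {4:c}
drop 7:u onto {6:c}
drop 8:u onto {7:u}
drop 9:e onto {5:a, 8:u}
ground layer = {0:e}
drop-orders for the pieces not yet dropped (sum over which currently-grounded one goes next):
  1 to go: {9} 1
  2 to go: {5,9} 1  {8,9} 1
  3 to go: {5,8,9} 2  {7,8,9} 1
  4 to go: {5,7,8,9} 3  {6,7,8,9} 1
  5 to go: {4,6,7,8,9} 1  {5,6,7,8,9} 4
  6 to go: {3,4,6,7,8,9} 1  {4,5,6,7,8,9} 5
  7 to go: {3,4,5,6,7,8,9} 6
  8 to go: {2,3,4,5,6,7,8,9} 6
  if 0:e drops first: 6 orders

6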